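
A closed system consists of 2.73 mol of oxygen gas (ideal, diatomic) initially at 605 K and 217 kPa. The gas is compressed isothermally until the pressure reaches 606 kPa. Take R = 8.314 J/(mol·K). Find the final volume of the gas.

22.7 L

V₁ = nRT₁/P₁ = 2.73×8.314×605/217 = 63.3 L.
Isothermal: T stays 605 K; PV = const ⇒ V₂ = 22.7 L, P₂ = 606 kPa.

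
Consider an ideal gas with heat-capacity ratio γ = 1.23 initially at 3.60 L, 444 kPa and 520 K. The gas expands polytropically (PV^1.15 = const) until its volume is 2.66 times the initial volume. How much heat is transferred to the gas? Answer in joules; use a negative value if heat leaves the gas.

506 J

n = P₁V₁/(RT₁) = 444×3.60/(8.314×520) = 0.370 mol.
Polytropic n=1.15: T₂ = T₁(V₁/V₂)^(n−1) = 520×(0.376)^0.15 = 449 K; P₂ = P₁(V₁/V₂)^n = 144 kPa.
W = (P₁V₁−P₂V₂)/(n−1) = (444×3.60−144×9.58)/0.15 = 1450 J.
ΔU = nCvΔT = 0.370×36.1×(449−520) = -949 J.
Q = ΔU + W = 506 J.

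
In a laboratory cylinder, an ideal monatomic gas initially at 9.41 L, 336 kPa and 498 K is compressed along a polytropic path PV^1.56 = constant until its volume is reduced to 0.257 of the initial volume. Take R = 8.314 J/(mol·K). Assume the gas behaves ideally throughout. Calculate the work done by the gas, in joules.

-6440 J

n = P₁V₁/(RT₁) = 336×9.41/(8.314×498) = 0.764 mol.
Polytropic n=1.56: T₂ = T₁(V₁/V₂)^(n−1) = 498×(3.89)^0.56 = 1070 K; P₂ = P₁(V₁/V₂)^n = 2800 kPa.
W = (P₁V₁−P₂V₂)/(n−1) = (336×9.41−2800×2.42)/0.56 = -6440 J.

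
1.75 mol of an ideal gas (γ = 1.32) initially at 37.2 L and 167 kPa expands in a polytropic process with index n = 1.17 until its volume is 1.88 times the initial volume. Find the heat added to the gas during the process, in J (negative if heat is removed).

T₁ = P₁V₁/(nR) = 167×37.2/(1.75×8.314) = 427 K.
Polytropic n=1.17: T₂ = T₁(V₁/V₂)^(n−1) = 427×(0.532)^0.17 = 384 K; P₂ = P₁(V₁/V₂)^n = 79.8 kPa.
W = (P₁V₁−P₂V₂)/(n−1) = (167×37.2−79.8×69.9)/0.17 = 3720 J.
ΔU = nCvΔT = 1.75×26.0×(384−427) = -1980 J.
Q = ΔU + W = 1740 J.

1740 J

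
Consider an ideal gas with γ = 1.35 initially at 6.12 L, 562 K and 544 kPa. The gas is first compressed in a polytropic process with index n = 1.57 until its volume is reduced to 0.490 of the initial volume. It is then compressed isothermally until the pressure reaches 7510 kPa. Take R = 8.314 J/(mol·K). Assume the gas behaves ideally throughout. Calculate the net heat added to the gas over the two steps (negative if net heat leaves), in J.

-5680 J

n = P₁V₁/(RT₁) = 544×6.12/(8.314×562) = 0.713 mol.
Step 1 — Polytropic n=1.57: T₂ = T₁(V₁/V₂)^(n−1) = 562×(2.04)^0.57 = 844 K; P₂ = P₁(V₁/V₂)^n = 1670 kPa.
W = (P₁V₁−P₂V₂)/(n−1) = (544×6.12−1670×3.00)/0.57 = -2930 J.
ΔU = nCvΔT = 0.713×23.8×(844−562) = 4770 J.
Q = ΔU + W = 1840 J.
State after step 1: P = 1670 kPa, V = 3.00 L, T = 844 K.
Step 2 — Isothermal: T stays 844 K; PV = const ⇒ V₂ = 0.666 L, P₂ = 7510 kPa.
ΔU = 0 (ideal gas, T constant).
W = nRT ln(V₂/V₁) = 0.713×8.314×844×ln(0.222) = -7520 J.
Q = ΔU + W = -7520 J.
Net over both steps: W = -10500 J, Q = -5680 J, ΔU = 4770 J.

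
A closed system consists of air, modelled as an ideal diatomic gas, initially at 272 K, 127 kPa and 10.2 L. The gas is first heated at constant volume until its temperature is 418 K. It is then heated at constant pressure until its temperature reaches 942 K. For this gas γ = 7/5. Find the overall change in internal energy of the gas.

n = P₁V₁/(RT₁) = 127×10.2/(8.314×272) = 0.573 mol.
Step 1 — Isochoric: V stays 10.2 L; P/T = const ⇒ T₂ = 418 K, P₂ = 195 kPa.
W = 0 (no volume change).
ΔU = nCvΔT = 0.573×20.8×(418−272) = 1740 J.
Q = ΔU = 1740 J.
State after step 1: P = 195 kPa, V = 10.2 L, T = 418 K.
Step 2 — Isobaric: P stays 195 kPa; V/T = const ⇒ T₂ = 942 K, V₂ = 23.0 L.
W = PΔV = 195×(23.0−10.2) kPa·L = 2500 J.
ΔU = nCvΔT = 0.573×20.8×(942−418) = 6240 J.
Q = ΔU + W = nCpΔT = 8730 J.
Net over both steps: W = 2500 J, Q = 10500 J, ΔU = 7980 J.

7980 J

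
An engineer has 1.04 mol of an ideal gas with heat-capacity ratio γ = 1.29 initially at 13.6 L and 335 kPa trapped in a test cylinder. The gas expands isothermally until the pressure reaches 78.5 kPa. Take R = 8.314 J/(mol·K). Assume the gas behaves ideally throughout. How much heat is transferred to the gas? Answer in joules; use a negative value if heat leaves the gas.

6610 J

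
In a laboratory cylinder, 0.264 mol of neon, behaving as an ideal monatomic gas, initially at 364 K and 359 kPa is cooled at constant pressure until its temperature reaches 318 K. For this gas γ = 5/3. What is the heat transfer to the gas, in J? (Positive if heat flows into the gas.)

-252 J

V₁ = nRT₁/P₁ = 0.264×8.314×364/359 = 2.23 L.
Isobaric: P stays 359 kPa; V/T = const ⇒ T₂ = 318 K, V₂ = 1.94 L.
W = PΔV = 359×(1.94−2.23) kPa·L = -101 J.
ΔU = nCvΔT = 0.264×12.5×(318−364) = -151 J.
Q = ΔU + W = nCpΔT = -252 J.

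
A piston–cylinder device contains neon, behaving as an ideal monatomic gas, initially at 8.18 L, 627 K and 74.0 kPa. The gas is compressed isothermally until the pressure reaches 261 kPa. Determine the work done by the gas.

-763 J

n = P₁V₁/(RT₁) = 74.0×8.18/(8.314×627) = 0.116 mol.
Isothermal: T stays 627 K; PV = const ⇒ V₂ = 2.32 L, P₂ = 261 kPa.
W = nRT ln(V₂/V₁) = 0.116×8.314×627×ln(0.284) = -763 J.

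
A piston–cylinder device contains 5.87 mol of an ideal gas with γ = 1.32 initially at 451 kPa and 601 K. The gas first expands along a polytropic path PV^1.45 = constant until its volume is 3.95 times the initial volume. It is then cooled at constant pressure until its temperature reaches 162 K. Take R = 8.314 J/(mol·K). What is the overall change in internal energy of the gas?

V₁ = nRT₁/P₁ = 5.87×8.314×601/451 = 65.0 L.
Step 1 — Polytropic n=1.45: T₂ = T₁(V₁/V₂)^(n−1) = 601×(0.253)^0.45 = 324 K; P₂ = P₁(V₁/V₂)^n = 61.5 kPa.
W = (P₁V₁−P₂V₂)/(n−1) = (451×65.0−61.5×257)/0.45 = 30100 J.
ΔU = nCvΔT = 5.87×26.0×(324−601) = -42300 J.
Q = ΔU + W = -12200 J.
State after step 1: P = 61.5 kPa, V = 257 L, T = 324 K.
Step 2 — Isobaric: P stays 61.5 kPa; V/T = const ⇒ T₂ = 162 K, V₂ = 128 L.
W = PΔV = 61.5×(128−257) kPa·L = -7900 J.
ΔU = nCvΔT = 5.87×26.0×(162−324) = -24700 J.
Q = ΔU + W = nCpΔT = -32600 J.
Net over both steps: W = 22200 J, Q = -44800 J, ΔU = -67000 J.

-67000 J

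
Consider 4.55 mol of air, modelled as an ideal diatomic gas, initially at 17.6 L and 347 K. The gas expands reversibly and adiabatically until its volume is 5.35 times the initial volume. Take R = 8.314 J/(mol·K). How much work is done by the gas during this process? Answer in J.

16000 J

P₁ = nRT₁/V₁ = 4.55×8.314×347/17.6 = 746 kPa.
Adiabatic: TV^(γ−1) = const ⇒ T₂ = 347×(0.187)^0.400 = 177 K; PV^γ = const ⇒ P₂ = 71.3 kPa.
ΔU = nCvΔT = 4.55×20.8×(177−347) = -16000 J.
Q = 0 for an adiabatic process, so W = −ΔU = 16000 J.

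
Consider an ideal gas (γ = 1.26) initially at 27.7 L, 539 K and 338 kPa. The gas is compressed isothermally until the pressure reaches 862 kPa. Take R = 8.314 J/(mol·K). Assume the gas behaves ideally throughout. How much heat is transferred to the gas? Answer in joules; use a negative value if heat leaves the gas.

n = P₁V₁/(RT₁) = 338×27.7/(8.314×539) = 2.09 mol.
Isothermal: T stays 539 K; PV = const ⇒ V₂ = 10.9 L, P₂ = 862 kPa.
ΔU = 0 (ideal gas, T constant).
W = nRT ln(V₂/V₁) = 2.09×8.314×539×ln(0.392) = -8770 J.
Q = ΔU + W = -8770 J.

-8770 J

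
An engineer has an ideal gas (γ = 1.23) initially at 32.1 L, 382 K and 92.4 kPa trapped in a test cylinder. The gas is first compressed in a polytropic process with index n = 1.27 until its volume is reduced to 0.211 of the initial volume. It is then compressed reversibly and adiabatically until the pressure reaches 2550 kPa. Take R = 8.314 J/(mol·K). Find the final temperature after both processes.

747 K

n = P₁V₁/(RT₁) = 92.4×32.1/(8.314×382) = 0.934 mol.
Step 1 — Polytropic n=1.27: T₂ = T₁(V₁/V₂)^(n−1) = 382×(4.74)^0.27 = 581 K; P₂ = P₁(V₁/V₂)^n = 667 kPa.
W = (P₁V₁−P₂V₂)/(n−1) = (92.4×32.1−667×6.77)/0.27 = -5740 J.
ΔU = nCvΔT = 0.934×36.1×(581−382) = 6730 J.
Q = ΔU + W = 997 J.
State after step 1: P = 667 kPa, V = 6.77 L, T = 581 K.
Step 2 — Adiabatic: T₂/T₁ = (P₂/P₁)^((γ−1)/γ) ⇒ T₂ = 581×(3.83)^0.187 = 747 K; V₂ = 2.28 L.
ΔU = nCvΔT = 0.934×36.1×(747−581) = 5600 J.
Q = 0 for an adiabatic process, so W = −ΔU = -5600 J.
Net over both steps: W = -11300 J, Q = 997 J, ΔU = 12300 J.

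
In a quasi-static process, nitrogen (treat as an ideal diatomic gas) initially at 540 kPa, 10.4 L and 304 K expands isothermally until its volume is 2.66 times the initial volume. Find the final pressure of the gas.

Isothermal: T stays 304 K; PV = const ⇒ V₂ = 27.7 L, P₂ = 203 kPa.

203 kPa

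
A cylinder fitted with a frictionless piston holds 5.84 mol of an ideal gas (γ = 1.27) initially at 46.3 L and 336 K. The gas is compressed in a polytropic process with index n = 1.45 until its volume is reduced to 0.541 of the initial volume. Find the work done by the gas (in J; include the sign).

-11500 J

P₁ = nRT₁/V₁ = 5.84×8.314×336/46.3 = 352 kPa.
Polytropic n=1.45: T₂ = T₁(V₁/V₂)^(n−1) = 336×(1.85)^0.45 = 443 K; P₂ = P₁(V₁/V₂)^n = 859 kPa.
W = (P₁V₁−P₂V₂)/(n−1) = (352×46.3−859×25.0)/0.45 = -11500 J.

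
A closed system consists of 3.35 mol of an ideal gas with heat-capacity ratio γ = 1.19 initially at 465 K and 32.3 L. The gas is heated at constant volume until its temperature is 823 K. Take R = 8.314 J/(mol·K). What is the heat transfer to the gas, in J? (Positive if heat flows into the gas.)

P₁ = nRT₁/V₁ = 3.35×8.314×465/32.3 = 401 kPa.
Isochoric: V stays 32.3 L; P/T = const ⇒ T₂ = 823 K, P₂ = 710 kPa.
W = 0 (no volume change).
ΔU = nCvΔT = 3.35×43.8×(823−465) = 52500 J.
Q = ΔU = 52500 J.

52500 J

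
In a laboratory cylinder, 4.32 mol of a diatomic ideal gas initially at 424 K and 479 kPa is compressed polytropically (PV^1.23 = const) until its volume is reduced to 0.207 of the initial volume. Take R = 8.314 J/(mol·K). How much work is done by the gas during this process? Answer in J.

-28900 J

V₁ = nRT₁/P₁ = 4.32×8.314×424/479 = 31.8 L.
Polytropic n=1.23: T₂ = T₁(V₁/V₂)^(n−1) = 424×(4.83)^0.23 = 609 K; P₂ = P₁(V₁/V₂)^n = 3320 kPa.
W = (P₁V₁−P₂V₂)/(n−1) = (479×31.8−3320×6.58)/0.23 = -28900 J.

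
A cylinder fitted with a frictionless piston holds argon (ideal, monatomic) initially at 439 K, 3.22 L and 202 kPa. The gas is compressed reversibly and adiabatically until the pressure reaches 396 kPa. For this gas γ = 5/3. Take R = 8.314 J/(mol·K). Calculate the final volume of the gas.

Adiabatic: T₂/T₁ = (P₂/P₁)^((γ−1)/γ) ⇒ T₂ = 439×(1.96)^0.400 = 575 K; V₂ = 2.15 L.

2.15 L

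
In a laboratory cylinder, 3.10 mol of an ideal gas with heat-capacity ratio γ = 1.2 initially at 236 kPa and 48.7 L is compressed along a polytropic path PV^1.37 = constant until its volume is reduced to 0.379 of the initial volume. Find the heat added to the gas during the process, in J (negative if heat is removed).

11400 J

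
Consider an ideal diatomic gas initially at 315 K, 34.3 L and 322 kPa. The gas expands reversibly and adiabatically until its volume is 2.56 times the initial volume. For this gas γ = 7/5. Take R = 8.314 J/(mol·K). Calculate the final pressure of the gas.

86.4 kPa

Adiabatic: TV^(γ−1) = const ⇒ T₂ = 315×(0.391)^0.400 = 216 K; PV^γ = const ⇒ P₂ = 86.4 kPa.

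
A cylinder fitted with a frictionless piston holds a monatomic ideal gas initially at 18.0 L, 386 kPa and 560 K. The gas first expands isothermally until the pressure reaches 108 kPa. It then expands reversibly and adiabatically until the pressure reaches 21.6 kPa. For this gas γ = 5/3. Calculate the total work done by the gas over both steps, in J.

n = P₁V₁/(RT₁) = 386×18.0/(8.314×560) = 1.49 mol.
Step 1 — Isothermal: T stays 560 K; PV = const ⇒ V₂ = 64.3 L, P₂ = 108 kPa.
ΔU = 0 (ideal gas, T constant).
W = nRT ln(V₂/V₁) = 1.49×8.314×560×ln(3.57) = 8850 J.
Q = ΔU + W = 8850 J.
State after step 1: P = 108 kPa, V = 64.3 L, T = 560 K.
Step 2 — Adiabatic: T₂/T₁ = (P₂/P₁)^((γ−1)/γ) ⇒ T₂ = 560×(0.200)^0.400 = 294 K; V₂ = 169 L.
ΔU = nCvΔT = 1.49×12.5×(294−560) = -4950 J.
Q = 0 for an adiabatic process, so W = −ΔU = 4950 J.
Net over both steps: W = 13800 J, Q = 8850 J, ΔU = -4950 J.

13800 J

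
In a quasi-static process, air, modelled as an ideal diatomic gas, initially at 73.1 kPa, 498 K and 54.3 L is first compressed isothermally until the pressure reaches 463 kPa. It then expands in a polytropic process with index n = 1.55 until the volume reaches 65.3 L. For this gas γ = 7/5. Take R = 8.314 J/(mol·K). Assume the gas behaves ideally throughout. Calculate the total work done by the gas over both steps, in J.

-2470 J

n = P₁V₁/(RT₁) = 73.1×54.3/(8.314×498) = 0.959 mol.
Step 1 — Isothermal: T stays 498 K; PV = const ⇒ V₂ = 8.57 L, P₂ = 463 kPa.
ΔU = 0 (ideal gas, T constant).
W = nRT ln(V₂/V₁) = 0.959×8.314×498×ln(0.158) = -7330 J.
Q = ΔU + W = -7330 J.
State after step 1: P = 463 kPa, V = 8.57 L, T = 498 K.
Step 2 — Polytropic n=1.55: T₂ = T₁(V₁/V₂)^(n−1) = 498×(0.131)^0.55 = 163 K; P₂ = P₁(V₁/V₂)^n = 19.9 kPa.
W = (P₁V₁−P₂V₂)/(n−1) = (463×8.57−19.9×65.3)/0.55 = 4850 J.
ΔU = nCvΔT = 0.959×20.8×(163−498) = -6670 J.
Q = ΔU + W = -1820 J.
Net over both steps: W = -2470 J, Q = -9150 J, ΔU = -6670 J.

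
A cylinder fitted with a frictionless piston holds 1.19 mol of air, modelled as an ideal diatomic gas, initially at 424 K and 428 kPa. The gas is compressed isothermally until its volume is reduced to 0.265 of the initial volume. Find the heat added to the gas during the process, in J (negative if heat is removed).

-5570 J

V₁ = nRT₁/P₁ = 1.19×8.314×424/428 = 9.80 L.
Isothermal: T stays 424 K; PV = const ⇒ V₂ = 2.60 L, P₂ = 1620 kPa.
ΔU = 0 (ideal gas, T constant).
W = nRT ln(V₂/V₁) = 1.19×8.314×424×ln(0.265) = -5570 J.
Q = ΔU + W = -5570 J.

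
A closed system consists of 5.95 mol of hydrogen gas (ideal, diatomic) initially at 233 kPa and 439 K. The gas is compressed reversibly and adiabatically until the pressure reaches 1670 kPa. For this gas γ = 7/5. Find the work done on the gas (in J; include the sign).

V₁ = nRT₁/P₁ = 5.95×8.314×439/233 = 93.2 L.
Adiabatic: T₂/T₁ = (P₂/P₁)^((γ−1)/γ) ⇒ T₂ = 439×(7.17)^0.286 = 771 K; V₂ = 22.8 L.
ΔU = nCvΔT = 5.95×20.8×(771−439) = 41000 J.
Q = 0 for an adiabatic process, so W = −ΔU = -41000 J.
Work done on the gas = −W_by = 41000 J.

41000 J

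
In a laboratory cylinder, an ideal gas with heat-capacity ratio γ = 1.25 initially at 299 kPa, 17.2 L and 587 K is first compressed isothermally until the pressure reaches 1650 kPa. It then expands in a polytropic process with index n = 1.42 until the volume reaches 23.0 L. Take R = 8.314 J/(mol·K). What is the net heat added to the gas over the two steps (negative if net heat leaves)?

-13500 J

n = P₁V₁/(RT₁) = 299×17.2/(8.314×587) = 1.05 mol.
Step 1 — Isothermal: T stays 587 K; PV = const ⇒ V₂ = 3.12 L, P₂ = 1650 kPa.
ΔU = 0 (ideal gas, T constant).
W = nRT ln(V₂/V₁) = 1.05×8.314×587×ln(0.181) = -8780 J.
Q = ΔU + W = -8780 J.
State after step 1: P = 1650 kPa, V = 3.12 L, T = 587 K.
Step 2 — Polytropic n=1.42: T₂ = T₁(V₁/V₂)^(n−1) = 587×(0.136)^0.42 = 254 K; P₂ = P₁(V₁/V₂)^n = 96.6 kPa.
W = (P₁V₁−P₂V₂)/(n−1) = (1650×3.12−96.6×23.0)/0.42 = 6960 J.
ΔU = nCvΔT = 1.05×33.3×(254−587) = -11700 J.
Q = ΔU + W = -4730 J.
Net over both steps: W = -1830 J, Q = -13500 J, ΔU = -11700 J.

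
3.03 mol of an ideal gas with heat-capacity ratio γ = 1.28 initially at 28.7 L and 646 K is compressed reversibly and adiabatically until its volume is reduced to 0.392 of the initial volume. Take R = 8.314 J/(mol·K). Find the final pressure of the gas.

1880 kPa

P₁ = nRT₁/V₁ = 3.03×8.314×646/28.7 = 567 kPa.
Adiabatic: TV^(γ−1) = const ⇒ T₂ = 646×(2.55)^0.280 = 840 K; PV^γ = const ⇒ P₂ = 1880 kPa.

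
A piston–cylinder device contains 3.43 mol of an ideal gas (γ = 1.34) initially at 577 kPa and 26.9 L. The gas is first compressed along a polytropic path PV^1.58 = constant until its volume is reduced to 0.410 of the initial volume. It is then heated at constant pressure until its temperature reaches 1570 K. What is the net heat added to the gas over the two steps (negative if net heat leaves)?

86600 J

T₁ = P₁V₁/(nR) = 577×26.9/(3.43×8.314) = 544 K.
Step 1 — Polytropic n=1.58: T₂ = T₁(V₁/V₂)^(n−1) = 544×(2.44)^0.58 = 913 K; P₂ = P₁(V₁/V₂)^n = 2360 kPa.
W = (P₁V₁−P₂V₂)/(n−1) = (577×26.9−2360×11.0)/0.58 = -18100 J.
ΔU = nCvΔT = 3.43×24.5×(913−544) = 30900 J.
Q = ΔU + W = 12800 J.
State after step 1: P = 2360 kPa, V = 11.0 L, T = 913 K.
Step 2 — Isobaric: P stays 2360 kPa; V/T = const ⇒ T₂ = 1570 K, V₂ = 19.0 L.
W = PΔV = 2360×(19.0−11.0) kPa·L = 18700 J.
ΔU = nCvΔT = 3.43×24.5×(1570−913) = 55100 J.
Q = ΔU + W = nCpΔT = 73900 J.
Net over both steps: W = 617 J, Q = 86600 J, ΔU = 86000 J.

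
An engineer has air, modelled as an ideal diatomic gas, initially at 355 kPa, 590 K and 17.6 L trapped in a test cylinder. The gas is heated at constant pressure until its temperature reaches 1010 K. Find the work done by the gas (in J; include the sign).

n = P₁V₁/(RT₁) = 355×17.6/(8.314×590) = 1.27 mol.
Isobaric: P stays 355 kPa; V/T = const ⇒ T₂ = 1010 K, V₂ = 30.1 L.
W = PΔV = 355×(30.1−17.6) kPa·L = 4450 J.

4450 J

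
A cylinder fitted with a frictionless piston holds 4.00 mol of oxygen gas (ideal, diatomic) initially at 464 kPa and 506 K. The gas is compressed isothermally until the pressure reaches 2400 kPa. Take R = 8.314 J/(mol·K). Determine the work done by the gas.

-27700 J

V₁ = nRT₁/P₁ = 4.00×8.314×506/464 = 36.3 L.
Isothermal: T stays 506 K; PV = const ⇒ V₂ = 7.01 L, P₂ = 2400 kPa.
W = nRT ln(V₂/V₁) = 4.00×8.314×506×ln(0.193) = -27700 J.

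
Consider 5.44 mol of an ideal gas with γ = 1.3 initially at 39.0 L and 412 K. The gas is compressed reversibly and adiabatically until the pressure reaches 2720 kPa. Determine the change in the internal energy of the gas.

P₁ = nRT₁/V₁ = 5.44×8.314×412/39.0 = 478 kPa.
Adiabatic: T₂/T₁ = (P₂/P₁)^((γ−1)/γ) ⇒ T₂ = 412×(5.69)^0.231 = 615 K; V₂ = 10.2 L.
For an ideal gas ΔU = nCvΔT with Cv = R/(γ−1) = 27.7 J/(mol·K).
ΔU = 5.44×27.7×(615−412) = 30700 J.

30700 J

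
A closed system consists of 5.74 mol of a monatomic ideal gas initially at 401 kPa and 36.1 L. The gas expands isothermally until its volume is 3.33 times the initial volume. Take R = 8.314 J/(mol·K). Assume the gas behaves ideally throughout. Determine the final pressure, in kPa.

T₁ = P₁V₁/(nR) = 401×36.1/(5.74×8.314) = 303 K.
Isothermal: T stays 303 K; PV = const ⇒ V₂ = 120 L, P₂ = 120 kPa.

120 kPa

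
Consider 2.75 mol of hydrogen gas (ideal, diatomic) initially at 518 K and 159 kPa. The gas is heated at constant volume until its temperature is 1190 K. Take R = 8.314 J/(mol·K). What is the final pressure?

V₁ = nRT₁/P₁ = 2.75×8.314×518/159 = 74.5 L.
Isochoric: V stays 74.5 L; P/T = const ⇒ T₂ = 1190 K, P₂ = 365 kPa.

365 kPa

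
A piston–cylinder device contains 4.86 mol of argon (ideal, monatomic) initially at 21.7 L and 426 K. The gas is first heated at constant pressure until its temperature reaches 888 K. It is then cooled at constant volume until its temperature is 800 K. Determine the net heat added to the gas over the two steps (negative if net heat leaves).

41300 J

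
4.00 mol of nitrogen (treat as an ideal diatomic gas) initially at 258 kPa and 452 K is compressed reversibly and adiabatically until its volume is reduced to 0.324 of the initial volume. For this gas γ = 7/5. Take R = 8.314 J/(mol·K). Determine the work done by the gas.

V₁ = nRT₁/P₁ = 4.00×8.314×452/258 = 58.3 L.
Adiabatic: TV^(γ−1) = const ⇒ T₂ = 452×(3.09)^0.400 = 709 K; PV^γ = const ⇒ P₂ = 1250 kPa.
ΔU = nCvΔT = 4.00×20.8×(709−452) = 21400 J.
Q = 0 for an adiabatic process, so W = −ΔU = -21400 J.

-21400 J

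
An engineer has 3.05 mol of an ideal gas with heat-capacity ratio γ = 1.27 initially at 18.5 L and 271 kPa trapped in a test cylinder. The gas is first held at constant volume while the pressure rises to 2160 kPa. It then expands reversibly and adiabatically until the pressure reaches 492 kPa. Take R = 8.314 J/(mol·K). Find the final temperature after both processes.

1150 K

T₁ = P₁V₁/(nR) = 271×18.5/(3.05×8.314) = 198 K.
Step 1 — Isochoric: V stays 18.5 L; P/T = const ⇒ T₂ = 1580 K, P₂ = 2160 kPa.
W = 0 (no volume change).
ΔU = nCvΔT = 3.05×30.8×(1580−198) = 129000 J.
Q = ΔU = 129000 J.
State after step 1: P = 2160 kPa, V = 18.5 L, T = 1580 K.
Step 2 — Adiabatic: T₂/T₁ = (P₂/P₁)^((γ−1)/γ) ⇒ T₂ = 1580×(0.228)^0.213 = 1150 K; V₂ = 59.3 L.
ΔU = nCvΔT = 3.05×30.8×(1150−1580) = -39900 J.
Q = 0 for an adiabatic process, so W = −ΔU = 39900 J.
Net over both steps: W = 39900 J, Q = 129000 J, ΔU = 89500 J.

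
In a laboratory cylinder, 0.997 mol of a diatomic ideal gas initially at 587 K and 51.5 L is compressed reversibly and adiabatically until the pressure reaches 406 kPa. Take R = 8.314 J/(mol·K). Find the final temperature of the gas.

P₁ = nRT₁/V₁ = 0.997×8.314×587/51.5 = 94.5 kPa.
Adiabatic: T₂/T₁ = (P₂/P₁)^((γ−1)/γ) ⇒ T₂ = 587×(4.30)^0.286 = 890 K; V₂ = 18.2 L.

890 K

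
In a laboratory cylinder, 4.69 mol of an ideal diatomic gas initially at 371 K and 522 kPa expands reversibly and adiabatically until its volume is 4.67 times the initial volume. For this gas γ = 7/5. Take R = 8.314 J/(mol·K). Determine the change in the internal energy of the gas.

-16600 J

V₁ = nRT₁/P₁ = 4.69×8.314×371/522 = 27.7 L.
Adiabatic: TV^(γ−1) = const ⇒ T₂ = 371×(0.214)^0.400 = 200 K; PV^γ = const ⇒ P₂ = 60.3 kPa.
For an ideal gas ΔU = nCvΔT with Cv = (5/2)R = 20.8 J/(mol·K).
ΔU = 4.69×20.8×(200−371) = -16600 J.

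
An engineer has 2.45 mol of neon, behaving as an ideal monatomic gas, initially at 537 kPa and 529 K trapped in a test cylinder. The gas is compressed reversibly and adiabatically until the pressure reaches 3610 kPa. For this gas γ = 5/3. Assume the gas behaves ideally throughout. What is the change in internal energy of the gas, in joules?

V₁ = nRT₁/P₁ = 2.45×8.314×529/537 = 20.1 L.
Adiabatic: T₂/T₁ = (P₂/P₁)^((γ−1)/γ) ⇒ T₂ = 529×(6.72)^0.400 = 1130 K; V₂ = 6.40 L.
For an ideal gas ΔU = nCvΔT with Cv = (3/2)R = 12.5 J/(mol·K).
ΔU = 2.45×12.5×(1130−529) = 18500 J.

18500 J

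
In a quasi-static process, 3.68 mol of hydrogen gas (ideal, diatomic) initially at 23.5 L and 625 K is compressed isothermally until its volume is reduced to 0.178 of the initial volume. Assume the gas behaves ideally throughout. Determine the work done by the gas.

-33000 J

P₁ = nRT₁/V₁ = 3.68×8.314×625/23.5 = 814 kPa.
Isothermal: T stays 625 K; PV = const ⇒ V₂ = 4.18 L, P₂ = 4570 kPa.
W = nRT ln(V₂/V₁) = 3.68×8.314×625×ln(0.178) = -33000 J.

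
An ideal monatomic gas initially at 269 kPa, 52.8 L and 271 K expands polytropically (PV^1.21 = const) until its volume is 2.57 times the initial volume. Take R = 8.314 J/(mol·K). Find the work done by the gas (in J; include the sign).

12200 J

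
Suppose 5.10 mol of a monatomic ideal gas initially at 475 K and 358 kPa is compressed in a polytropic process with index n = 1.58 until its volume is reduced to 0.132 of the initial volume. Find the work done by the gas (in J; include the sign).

-77700 J

V₁ = nRT₁/P₁ = 5.10×8.314×475/358 = 56.3 L.
Polytropic n=1.58: T₂ = T₁(V₁/V₂)^(n−1) = 475×(7.58)^0.58 = 1540 K; P₂ = P₁(V₁/V₂)^n = 8780 kPa.
W = (P₁V₁−P₂V₂)/(n−1) = (358×56.3−8780×7.43)/0.58 = -77700 J.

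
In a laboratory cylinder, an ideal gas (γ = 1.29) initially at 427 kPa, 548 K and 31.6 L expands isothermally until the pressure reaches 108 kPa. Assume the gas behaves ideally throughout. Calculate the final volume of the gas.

125 L

Isothermal: T stays 548 K; PV = const ⇒ V₂ = 125 L, P₂ = 108 kPa.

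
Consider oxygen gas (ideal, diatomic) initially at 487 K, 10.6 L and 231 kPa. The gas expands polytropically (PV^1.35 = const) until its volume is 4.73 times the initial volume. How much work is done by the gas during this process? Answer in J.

n = P₁V₁/(RT₁) = 231×10.6/(8.314×487) = 0.605 mol.
Polytropic n=1.35: T₂ = T₁(V₁/V₂)^(n−1) = 487×(0.211)^0.35 = 283 K; P₂ = P₁(V₁/V₂)^n = 28.3 kPa.
W = (P₁V₁−P₂V₂)/(n−1) = (231×10.6−28.3×50.1)/0.35 = 2930 J.

2930 J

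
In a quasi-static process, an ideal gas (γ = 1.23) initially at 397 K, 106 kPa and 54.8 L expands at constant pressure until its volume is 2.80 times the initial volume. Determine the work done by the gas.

10500 J

n = P₁V₁/(RT₁) = 106×54.8/(8.314×397) = 1.76 mol.
Isobaric: P stays 106 kPa; V/T = const ⇒ T₂ = 1110 K, V₂ = 153 L.
W = PΔV = 106×(153−54.8) kPa·L = 10500 J.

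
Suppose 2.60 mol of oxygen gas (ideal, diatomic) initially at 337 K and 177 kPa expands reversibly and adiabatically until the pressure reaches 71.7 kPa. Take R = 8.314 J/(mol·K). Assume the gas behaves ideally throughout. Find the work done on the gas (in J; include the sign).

-4140 J

V₁ = nRT₁/P₁ = 2.60×8.314×337/177 = 41.2 L.
Adiabatic: T₂/T₁ = (P₂/P₁)^((γ−1)/γ) ⇒ T₂ = 337×(0.405)^0.286 = 260 K; V₂ = 78.5 L.
ΔU = nCvΔT = 2.60×20.8×(260−337) = -4140 J.
Q = 0 for an adiabatic process, so W = −ΔU = 4140 J.
Work done on the gas = −W_by = -4140 J.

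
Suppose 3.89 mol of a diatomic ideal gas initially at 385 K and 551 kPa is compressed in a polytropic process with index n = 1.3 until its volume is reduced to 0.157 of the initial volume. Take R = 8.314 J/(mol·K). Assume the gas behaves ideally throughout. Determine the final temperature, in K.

671 K

V₁ = nRT₁/P₁ = 3.89×8.314×385/551 = 22.6 L.
Polytropic n=1.3: T₂ = T₁(V₁/V₂)^(n−1) = 385×(6.37)^0.30 = 671 K; P₂ = P₁(V₁/V₂)^n = 6120 kPa.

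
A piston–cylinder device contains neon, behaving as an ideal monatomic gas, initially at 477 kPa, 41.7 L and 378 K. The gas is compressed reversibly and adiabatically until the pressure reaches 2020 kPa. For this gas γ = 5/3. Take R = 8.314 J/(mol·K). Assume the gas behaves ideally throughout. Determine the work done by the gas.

n = P₁V₁/(RT₁) = 477×41.7/(8.314×378) = 6.33 mol.
Adiabatic: T₂/T₁ = (P₂/P₁)^((γ−1)/γ) ⇒ T₂ = 378×(4.23)^0.400 = 673 K; V₂ = 17.5 L.
ΔU = nCvΔT = 6.33×12.5×(673−378) = 23300 J.
Q = 0 for an adiabatic process, so W = −ΔU = -23300 J.

-23300 J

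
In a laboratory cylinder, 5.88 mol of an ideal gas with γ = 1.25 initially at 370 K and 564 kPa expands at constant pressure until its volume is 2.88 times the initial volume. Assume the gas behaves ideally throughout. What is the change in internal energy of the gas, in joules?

V₁ = nRT₁/P₁ = 5.88×8.314×370/564 = 32.1 L.
Isobaric: P stays 564 kPa; V/T = const ⇒ T₂ = 1070 K, V₂ = 92.4 L.
For an ideal gas ΔU = nCvΔT with Cv = R/(γ−1) = 33.3 J/(mol·K).
ΔU = 5.88×33.3×(1070−370) = 136000 J.

136000 J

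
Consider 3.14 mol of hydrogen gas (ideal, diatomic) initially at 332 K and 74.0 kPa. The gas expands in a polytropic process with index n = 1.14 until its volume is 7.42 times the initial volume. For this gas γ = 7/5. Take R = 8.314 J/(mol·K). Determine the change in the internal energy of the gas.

-5300 J

V₁ = nRT₁/P₁ = 3.14×8.314×332/74.0 = 117 L.
Polytropic n=1.14: T₂ = T₁(V₁/V₂)^(n−1) = 332×(0.135)^0.14 = 251 K; P₂ = P₁(V₁/V₂)^n = 7.53 kPa.
For an ideal gas ΔU = nCvΔT with Cv = (5/2)R = 20.8 J/(mol·K).
ΔU = 3.14×20.8×(251−332) = -5300 J.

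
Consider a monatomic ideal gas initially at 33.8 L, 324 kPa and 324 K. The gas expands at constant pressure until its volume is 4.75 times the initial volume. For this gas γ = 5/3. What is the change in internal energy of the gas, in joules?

61600 J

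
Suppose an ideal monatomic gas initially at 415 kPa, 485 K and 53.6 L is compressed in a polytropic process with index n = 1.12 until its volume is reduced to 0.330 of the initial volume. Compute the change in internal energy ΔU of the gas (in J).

4750 J

n = P₁V₁/(RT₁) = 415×53.6/(8.314×485) = 5.52 mol.
Polytropic n=1.12: T₂ = T₁(V₁/V₂)^(n−1) = 485×(3.03)^0.12 = 554 K; P₂ = P₁(V₁/V₂)^n = 1440 kPa.
For an ideal gas ΔU = nCvΔT with Cv = (3/2)R = 12.5 J/(mol·K).
ΔU = 5.52×12.5×(554−485) = 4750 J.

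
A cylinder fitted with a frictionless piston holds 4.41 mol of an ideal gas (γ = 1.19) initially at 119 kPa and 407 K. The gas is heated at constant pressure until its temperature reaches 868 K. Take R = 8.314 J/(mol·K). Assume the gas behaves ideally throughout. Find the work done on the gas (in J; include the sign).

-16900 J

V₁ = nRT₁/P₁ = 4.41×8.314×407/119 = 125 L.
Isobaric: P stays 119 kPa; V/T = const ⇒ T₂ = 868 K, V₂ = 267 L.
W = PΔV = 119×(267−125) kPa·L = 16900 J.
Work done on the gas = −W_by = -16900 J.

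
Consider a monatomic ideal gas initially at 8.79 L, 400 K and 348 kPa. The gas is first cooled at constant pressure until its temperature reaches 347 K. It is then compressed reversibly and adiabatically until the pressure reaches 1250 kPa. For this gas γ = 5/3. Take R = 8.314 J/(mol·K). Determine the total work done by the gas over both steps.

-3060 J

n = P₁V₁/(RT₁) = 348×8.79/(8.314×400) = 0.920 mol.
Step 1 — Isobaric: P stays 348 kPa; V/T = const ⇒ T₂ = 347 K, V₂ = 7.63 L.
W = PΔV = 348×(7.63−8.79) kPa·L = -405 J.
ΔU = nCvΔT = 0.920×12.5×(347−400) = -608 J.
Q = ΔU + W = nCpΔT = -1010 J.
State after step 1: P = 348 kPa, V = 7.63 L, T = 347 K.
Step 2 — Adiabatic: T₂/T₁ = (P₂/P₁)^((γ−1)/γ) ⇒ T₂ = 347×(3.59)^0.400 = 579 K; V₂ = 3.54 L.
ΔU = nCvΔT = 0.920×12.5×(579−347) = 2660 J.
Q = 0 for an adiabatic process, so W = −ΔU = -2660 J.
Net over both steps: W = -3060 J, Q = -1010 J, ΔU = 2050 J.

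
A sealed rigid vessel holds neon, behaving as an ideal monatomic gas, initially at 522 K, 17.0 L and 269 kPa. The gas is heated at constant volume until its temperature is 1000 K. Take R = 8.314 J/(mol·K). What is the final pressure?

515 kPa

Isochoric: V stays 17.0 L; P/T = const ⇒ T₂ = 1000 K, P₂ = 515 kPa.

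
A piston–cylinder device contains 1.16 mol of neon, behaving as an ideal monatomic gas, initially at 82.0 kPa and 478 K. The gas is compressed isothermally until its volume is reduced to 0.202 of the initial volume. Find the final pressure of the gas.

406 kPa

V₁ = nRT₁/P₁ = 1.16×8.314×478/82.0 = 56.2 L.
Isothermal: T stays 478 K; PV = const ⇒ V₂ = 11.4 L, P₂ = 406 kPa.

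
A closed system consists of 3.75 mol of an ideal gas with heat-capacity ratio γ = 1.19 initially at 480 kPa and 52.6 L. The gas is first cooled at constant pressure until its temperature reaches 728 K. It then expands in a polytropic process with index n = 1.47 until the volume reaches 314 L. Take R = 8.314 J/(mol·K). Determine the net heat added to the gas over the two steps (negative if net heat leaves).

-57900 J

T₁ = P₁V₁/(nR) = 480×52.6/(3.75×8.314) = 810 K.
Step 1 — Isobaric: P stays 480 kPa; V/T = const ⇒ T₂ = 728 K, V₂ = 47.3 L.
W = PΔV = 480×(47.3−52.6) kPa·L = -2550 J.
ΔU = nCvΔT = 3.75×43.8×(728−810) = -13400 J.
Q = ΔU + W = nCpΔT = -16000 J.
State after step 1: P = 480 kPa, V = 47.3 L, T = 728 K.
Step 2 — Polytropic n=1.47: T₂ = T₁(V₁/V₂)^(n−1) = 728×(0.151)^0.47 = 299 K; P₂ = P₁(V₁/V₂)^n = 29.7 kPa.
W = (P₁V₁−P₂V₂)/(n−1) = (480×47.3−29.7×314)/0.47 = 28500 J.
ΔU = nCvΔT = 3.75×43.8×(299−728) = -70400 J.
Q = ΔU + W = -41900 J.
Net over both steps: W = 25900 J, Q = -57900 J, ΔU = -83800 J.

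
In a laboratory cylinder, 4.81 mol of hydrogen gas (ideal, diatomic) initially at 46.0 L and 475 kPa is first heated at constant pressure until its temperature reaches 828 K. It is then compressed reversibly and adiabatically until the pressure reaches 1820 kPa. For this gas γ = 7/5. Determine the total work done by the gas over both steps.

T₁ = P₁V₁/(nR) = 475×46.0/(4.81×8.314) = 546 K.
Step 1 — Isobaric: P stays 475 kPa; V/T = const ⇒ T₂ = 828 K, V₂ = 69.7 L.
W = PΔV = 475×(69.7−46.0) kPa·L = 11300 J.
ΔU = nCvΔT = 4.81×20.8×(828−546) = 28200 J.
Q = ΔU + W = nCpΔT = 39400 J.
State after step 1: P = 475 kPa, V = 69.7 L, T = 828 K.
Step 2 — Adiabatic: T₂/T₁ = (P₂/P₁)^((γ−1)/γ) ⇒ T₂ = 828×(3.83)^0.286 = 1220 K; V₂ = 26.7 L.
ΔU = nCvΔT = 4.81×20.8×(1220−828) = 38700 J.
Q = 0 for an adiabatic process, so W = −ΔU = -38700 J.
Net over both steps: W = -27500 J, Q = 39400 J, ΔU = 66900 J.

-27500 J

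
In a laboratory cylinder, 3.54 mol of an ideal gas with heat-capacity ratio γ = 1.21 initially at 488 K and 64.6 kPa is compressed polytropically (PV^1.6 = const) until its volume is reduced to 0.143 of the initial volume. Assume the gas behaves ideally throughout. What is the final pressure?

V₁ = nRT₁/P₁ = 3.54×8.314×488/64.6 = 222 L.
Polytropic n=1.6: T₂ = T₁(V₁/V₂)^(n−1) = 488×(6.99)^0.60 = 1570 K; P₂ = P₁(V₁/V₂)^n = 1450 kPa.

1450 kPa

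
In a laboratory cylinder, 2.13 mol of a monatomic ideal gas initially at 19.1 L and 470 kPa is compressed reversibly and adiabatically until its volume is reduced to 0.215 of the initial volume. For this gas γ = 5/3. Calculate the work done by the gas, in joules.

-24100 J

T₁ = P₁V₁/(nR) = 470×19.1/(2.13×8.314) = 507 K.
Adiabatic: TV^(γ−1) = const ⇒ T₂ = 507×(4.65)^0.667 = 1410 K; PV^γ = const ⇒ P₂ = 6090 kPa.
ΔU = nCvΔT = 2.13×12.5×(1410−507) = 24100 J.
Q = 0 for an adiabatic process, so W = −ΔU = -24100 J.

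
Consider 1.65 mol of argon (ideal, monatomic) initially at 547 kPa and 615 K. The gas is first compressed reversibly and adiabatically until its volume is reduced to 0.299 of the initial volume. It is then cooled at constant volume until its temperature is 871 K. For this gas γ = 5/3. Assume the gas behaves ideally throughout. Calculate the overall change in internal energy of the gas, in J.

5270 J

V₁ = nRT₁/P₁ = 1.65×8.314×615/547 = 15.4 L.
Step 1 — Adiabatic: TV^(γ−1) = const ⇒ T₂ = 615×(3.34)^0.667 = 1380 K; PV^γ = const ⇒ P₂ = 4090 kPa.
ΔU = nCvΔT = 1.65×12.5×(1380−615) = 15600 J.
Q = 0 for an adiabatic process, so W = −ΔU = -15600 J.
State after step 1: P = 4090 kPa, V = 4.61 L, T = 1380 K.
Step 2 — Isochoric: V stays 4.61 L; P/T = const ⇒ T₂ = 871 K, P₂ = 2590 kPa.
W = 0 (no volume change).
ΔU = nCvΔT = 1.65×12.5×(871−1380) = -10400 J.
Q = ΔU = -10400 J.
Net over both steps: W = -15600 J, Q = -10400 J, ΔU = 5270 J.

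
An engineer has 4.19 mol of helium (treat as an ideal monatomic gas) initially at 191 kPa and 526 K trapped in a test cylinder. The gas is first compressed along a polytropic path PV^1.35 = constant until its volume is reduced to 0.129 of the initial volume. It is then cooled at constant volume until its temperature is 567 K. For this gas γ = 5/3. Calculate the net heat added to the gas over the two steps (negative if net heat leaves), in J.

V₁ = nRT₁/P₁ = 4.19×8.314×526/191 = 95.9 L.
Step 1 — Polytropic n=1.35: T₂ = T₁(V₁/V₂)^(n−1) = 526×(7.75)^0.35 = 1080 K; P₂ = P₁(V₁/V₂)^n = 3030 kPa.
W = (P₁V₁−P₂V₂)/(n−1) = (191×95.9−3030×12.4)/0.35 = -54900 J.
ΔU = nCvΔT = 4.19×12.5×(1080−526) = 28800 J.
Q = ΔU + W = -26100 J.
State after step 1: P = 3030 kPa, V = 12.4 L, T = 1080 K.
Step 2 — Isochoric: V stays 12.4 L; P/T = const ⇒ T₂ = 567 K, P₂ = 1600 kPa.
W = 0 (no volume change).
ΔU = nCvΔT = 4.19×12.5×(567−1080) = -26700 J.
Q = ΔU = -26700 J.
Net over both steps: W = -54900 J, Q = -52700 J, ΔU = 2140 J.

-52700 J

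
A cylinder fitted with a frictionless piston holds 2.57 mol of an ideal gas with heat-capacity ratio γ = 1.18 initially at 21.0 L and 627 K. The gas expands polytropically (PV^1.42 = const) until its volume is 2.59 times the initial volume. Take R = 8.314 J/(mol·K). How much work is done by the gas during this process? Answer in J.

10500 J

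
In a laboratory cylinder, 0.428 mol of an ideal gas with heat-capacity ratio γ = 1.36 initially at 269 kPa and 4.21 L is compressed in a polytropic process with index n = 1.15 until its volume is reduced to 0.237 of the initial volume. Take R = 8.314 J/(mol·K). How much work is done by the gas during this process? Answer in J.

T₁ = P₁V₁/(nR) = 269×4.21/(0.428×8.314) = 318 K.
Polytropic n=1.15: T₂ = T₁(V₁/V₂)^(n−1) = 318×(4.22)^0.15 = 395 K; P₂ = P₁(V₁/V₂)^n = 1410 kPa.
W = (P₁V₁−P₂V₂)/(n−1) = (269×4.21−1410×0.998)/0.15 = -1820 J.

-1820 J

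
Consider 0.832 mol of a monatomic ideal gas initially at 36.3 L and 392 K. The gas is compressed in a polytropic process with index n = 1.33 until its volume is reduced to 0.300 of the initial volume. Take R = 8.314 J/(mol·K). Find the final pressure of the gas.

P₁ = nRT₁/V₁ = 0.832×8.314×392/36.3 = 74.7 kPa.
Polytropic n=1.33: T₂ = T₁(V₁/V₂)^(n−1) = 392×(3.33)^0.33 = 583 K; P₂ = P₁(V₁/V₂)^n = 370 kPa.

370 kPa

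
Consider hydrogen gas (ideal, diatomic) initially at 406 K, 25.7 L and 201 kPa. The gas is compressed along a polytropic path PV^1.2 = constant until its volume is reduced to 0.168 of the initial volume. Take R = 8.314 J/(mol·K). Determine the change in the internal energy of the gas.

5540 J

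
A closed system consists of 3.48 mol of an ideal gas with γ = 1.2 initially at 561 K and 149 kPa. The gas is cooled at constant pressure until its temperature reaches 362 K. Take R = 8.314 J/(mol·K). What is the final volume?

V₁ = nRT₁/P₁ = 3.48×8.314×561/149 = 109 L.
Isobaric: P stays 149 kPa; V/T = const ⇒ T₂ = 362 K, V₂ = 70.3 L.

70.3 L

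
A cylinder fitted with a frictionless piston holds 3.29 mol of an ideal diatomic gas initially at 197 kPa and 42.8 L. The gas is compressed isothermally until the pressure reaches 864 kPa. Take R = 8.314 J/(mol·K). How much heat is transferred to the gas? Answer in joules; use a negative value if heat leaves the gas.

T₁ = P₁V₁/(nR) = 197×42.8/(3.29×8.314) = 308 K.
Isothermal: T stays 308 K; PV = const ⇒ V₂ = 9.76 L, P₂ = 864 kPa.
ΔU = 0 (ideal gas, T constant).
W = nRT ln(V₂/V₁) = 3.29×8.314×308×ln(0.228) = -12500 J.
Q = ΔU + W = -12500 J.

-12500 J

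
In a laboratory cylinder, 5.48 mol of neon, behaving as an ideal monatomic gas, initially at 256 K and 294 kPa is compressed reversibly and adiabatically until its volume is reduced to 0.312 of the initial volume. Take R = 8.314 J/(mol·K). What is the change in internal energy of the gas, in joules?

20500 J

V₁ = nRT₁/P₁ = 5.48×8.314×256/294 = 39.7 L.
Adiabatic: TV^(γ−1) = const ⇒ T₂ = 256×(3.21)^0.667 = 557 K; PV^γ = const ⇒ P₂ = 2050 kPa.
For an ideal gas ΔU = nCvΔT with Cv = (3/2)R = 12.5 J/(mol·K).
ΔU = 5.48×12.5×(557−256) = 20500 J.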